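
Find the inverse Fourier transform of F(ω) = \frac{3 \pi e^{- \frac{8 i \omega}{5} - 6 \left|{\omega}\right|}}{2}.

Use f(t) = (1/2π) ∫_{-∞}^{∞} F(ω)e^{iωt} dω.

f(t) = \frac{9}{\left(t - \frac{8}{5}\right)^{2} + 36}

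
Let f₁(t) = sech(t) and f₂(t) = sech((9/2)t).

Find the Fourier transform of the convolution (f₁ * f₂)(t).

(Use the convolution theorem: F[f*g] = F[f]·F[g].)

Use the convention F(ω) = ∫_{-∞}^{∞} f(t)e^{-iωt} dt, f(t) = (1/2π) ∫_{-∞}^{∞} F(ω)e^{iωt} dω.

F[f₁*f₂](ω) = \frac{2 \pi^{2}}{9 \cosh{\left(\frac{\pi \omega}{9} \right)} \cosh{\left(\frac{\pi \omega}{2} \right)}}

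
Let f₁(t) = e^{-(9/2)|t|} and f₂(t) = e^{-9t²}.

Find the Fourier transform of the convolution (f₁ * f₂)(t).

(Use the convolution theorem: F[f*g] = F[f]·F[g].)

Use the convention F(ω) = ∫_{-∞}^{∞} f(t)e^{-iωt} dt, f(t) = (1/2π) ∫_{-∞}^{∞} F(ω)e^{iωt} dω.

F[f₁*f₂](ω) = \frac{12 \sqrt{\pi} e^{- \frac{\omega^{2}}{36}}}{4 \omega^{2} + 81}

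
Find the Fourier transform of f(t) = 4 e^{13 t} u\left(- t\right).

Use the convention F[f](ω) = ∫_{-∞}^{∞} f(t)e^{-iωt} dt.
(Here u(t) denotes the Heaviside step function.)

F(ω) = - \frac{4}{i \omega - 13}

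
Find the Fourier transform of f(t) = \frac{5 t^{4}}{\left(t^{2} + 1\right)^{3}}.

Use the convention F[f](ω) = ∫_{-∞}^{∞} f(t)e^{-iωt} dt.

F(ω) = \frac{5 \pi \left(\omega^{2} - 5 \left|{\omega}\right| + 3\right) e^{- \left|{\omega}\right|}}{8}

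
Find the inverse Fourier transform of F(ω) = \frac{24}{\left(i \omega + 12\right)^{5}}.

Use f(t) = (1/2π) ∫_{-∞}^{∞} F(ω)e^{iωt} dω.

f(t) = t^{4} e^{- 12 t} u\left(t\right)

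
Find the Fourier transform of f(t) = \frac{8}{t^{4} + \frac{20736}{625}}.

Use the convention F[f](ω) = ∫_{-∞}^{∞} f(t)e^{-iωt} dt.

F(ω) = \frac{125 \pi e^{- \frac{6 \sqrt{2} \left|{\omega}\right|}{5}} \sin{\left(\frac{6 \sqrt{2} \left|{\omega}\right|}{5} + \frac{\pi}{4} \right)}}{216}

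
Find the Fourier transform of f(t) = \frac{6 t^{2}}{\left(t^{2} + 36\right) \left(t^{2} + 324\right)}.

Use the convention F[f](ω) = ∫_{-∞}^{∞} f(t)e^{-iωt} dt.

F(ω) = \frac{\pi \left(3 - e^{12 \left|{\omega}\right|}\right) e^{- 18 \left|{\omega}\right|}}{8}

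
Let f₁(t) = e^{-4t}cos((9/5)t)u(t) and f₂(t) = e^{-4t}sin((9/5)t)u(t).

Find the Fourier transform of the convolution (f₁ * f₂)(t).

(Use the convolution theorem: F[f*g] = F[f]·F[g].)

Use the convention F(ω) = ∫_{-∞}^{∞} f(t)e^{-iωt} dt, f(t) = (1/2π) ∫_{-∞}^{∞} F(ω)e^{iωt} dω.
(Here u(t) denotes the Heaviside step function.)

F[f₁*f₂](ω) = \frac{1125 \left(i \omega + 4\right)}{\left(25 \left(i \omega + 4\right)^{2} + 81\right)^{2}}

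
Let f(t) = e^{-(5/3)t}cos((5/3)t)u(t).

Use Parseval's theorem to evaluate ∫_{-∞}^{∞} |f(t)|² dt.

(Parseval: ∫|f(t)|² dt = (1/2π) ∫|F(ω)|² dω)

∫|f(t)|² dt = \frac{9}{40}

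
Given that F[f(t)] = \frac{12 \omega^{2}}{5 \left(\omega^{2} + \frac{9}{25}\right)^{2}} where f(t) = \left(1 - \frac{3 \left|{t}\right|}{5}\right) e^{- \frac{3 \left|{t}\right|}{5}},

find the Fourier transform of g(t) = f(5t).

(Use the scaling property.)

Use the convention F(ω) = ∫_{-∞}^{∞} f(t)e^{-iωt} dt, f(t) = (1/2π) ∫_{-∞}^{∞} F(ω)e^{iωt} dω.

F[g](ω) = \frac{12 \omega^{2}}{\left(\omega^{2} + 9\right)^{2}}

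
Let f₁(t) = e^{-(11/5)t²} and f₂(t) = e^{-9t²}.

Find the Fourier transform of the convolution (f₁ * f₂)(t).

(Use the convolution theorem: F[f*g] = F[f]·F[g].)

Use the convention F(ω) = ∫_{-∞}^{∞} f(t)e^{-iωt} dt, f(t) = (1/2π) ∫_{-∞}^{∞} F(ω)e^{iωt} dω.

F[f₁*f₂](ω) = \frac{\sqrt{55} \pi e^{- \frac{14 \omega^{2}}{99}}}{33}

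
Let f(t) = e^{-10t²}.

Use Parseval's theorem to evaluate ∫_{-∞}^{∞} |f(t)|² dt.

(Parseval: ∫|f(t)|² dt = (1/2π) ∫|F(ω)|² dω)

∫|f(t)|² dt = \frac{\sqrt{5} \sqrt{\pi}}{10}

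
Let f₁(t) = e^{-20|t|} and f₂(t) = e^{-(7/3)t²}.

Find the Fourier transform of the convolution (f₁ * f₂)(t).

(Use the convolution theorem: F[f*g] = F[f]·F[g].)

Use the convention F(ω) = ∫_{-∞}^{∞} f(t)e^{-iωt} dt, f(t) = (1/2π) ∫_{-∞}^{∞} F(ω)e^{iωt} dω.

F[f₁*f₂](ω) = \frac{40 \sqrt{21} \sqrt{\pi} e^{- \frac{3 \omega^{2}}{28}}}{7 \left(\omega^{2} + 400\right)}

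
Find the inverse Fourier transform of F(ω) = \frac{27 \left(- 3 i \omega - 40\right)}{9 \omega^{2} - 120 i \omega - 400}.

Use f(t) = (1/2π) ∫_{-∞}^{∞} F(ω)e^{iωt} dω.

f(t) = 9 \left(\frac{20 t}{3} + 1\right) e^{- \frac{20 t}{3}} u\left(t\right)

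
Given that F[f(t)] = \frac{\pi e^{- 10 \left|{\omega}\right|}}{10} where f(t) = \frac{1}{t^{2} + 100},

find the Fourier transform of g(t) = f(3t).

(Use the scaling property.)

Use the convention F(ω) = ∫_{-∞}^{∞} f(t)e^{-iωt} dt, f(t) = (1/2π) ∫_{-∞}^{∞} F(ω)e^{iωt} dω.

F[g](ω) = \frac{\pi e^{- \frac{10 \left|{\omega}\right|}{3}}}{30}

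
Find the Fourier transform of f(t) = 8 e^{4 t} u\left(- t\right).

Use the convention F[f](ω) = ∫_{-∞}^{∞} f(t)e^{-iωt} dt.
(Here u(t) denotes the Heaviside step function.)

F(ω) = - \frac{8}{i \omega - 4}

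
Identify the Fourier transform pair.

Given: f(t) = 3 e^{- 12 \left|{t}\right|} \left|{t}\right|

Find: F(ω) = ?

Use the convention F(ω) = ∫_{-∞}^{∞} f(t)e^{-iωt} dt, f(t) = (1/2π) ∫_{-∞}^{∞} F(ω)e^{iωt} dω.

F(ω) = \frac{6 \left(144 - \omega^{2}\right)}{\left(\omega^{2} + 144\right)^{2}}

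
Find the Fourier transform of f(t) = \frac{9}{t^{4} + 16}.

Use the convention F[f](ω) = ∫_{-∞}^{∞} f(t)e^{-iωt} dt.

F(ω) = \frac{9 \pi e^{- \sqrt{2} \left|{\omega}\right|} \sin{\left(\sqrt{2} \left|{\omega}\right| + \frac{\pi}{4} \right)}}{8}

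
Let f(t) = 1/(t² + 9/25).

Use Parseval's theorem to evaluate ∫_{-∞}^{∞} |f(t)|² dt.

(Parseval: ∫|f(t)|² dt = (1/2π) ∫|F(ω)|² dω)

∫|f(t)|² dt = \frac{125 \pi}{54}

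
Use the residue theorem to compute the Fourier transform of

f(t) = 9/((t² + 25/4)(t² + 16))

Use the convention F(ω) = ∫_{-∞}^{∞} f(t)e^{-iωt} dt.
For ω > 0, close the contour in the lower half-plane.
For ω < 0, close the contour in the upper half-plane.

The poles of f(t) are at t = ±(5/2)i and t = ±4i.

Let g(z) = f(z)e^{-iωz}; for large |z| the factor e^{-iωz} decays in the lower half-plane when ω > 0 and in the upper half-plane when ω < 0.

Case ω > 0 (lower half-plane, clockwise contour ⇒ F(ω) = -2πi·ΣRes):
  Res_{z = - \frac{5 i}{2}} g(z) = \frac{12 i e^{- \frac{5 \omega}{2}}}{65}
  Res_{z = - 4 i} g(z) = - \frac{3 i e^{- 4 \omega}}{26}
  F(ω) = -2πi·ΣRes = - \frac{3 \pi e^{- 4 \omega}}{13} + \frac{24 \pi e^{- \frac{5 \omega}{2}}}{65}

Case ω < 0 (upper half-plane, counterclockwise contour ⇒ F(ω) = +2πi·ΣRes):
  Res_{z = \frac{5 i}{2}} g(z) = - \frac{12 i e^{\frac{5 \omega}{2}}}{65}
  Res_{z = 4 i} g(z) = \frac{3 i e^{4 \omega}}{26}
  F(ω) = 2πi·ΣRes = \frac{3 \pi \left(8 e^{\frac{5 \omega}{2}} - 5 e^{4 \omega}\right)}{65}

Both cases combine into a single formula in |ω|:

F(ω) = - \frac{3 \pi e^{- 4 \left|{\omega}\right|}}{13} + \frac{24 \pi e^{- \frac{5 \left|{\omega}\right|}{2}}}{65}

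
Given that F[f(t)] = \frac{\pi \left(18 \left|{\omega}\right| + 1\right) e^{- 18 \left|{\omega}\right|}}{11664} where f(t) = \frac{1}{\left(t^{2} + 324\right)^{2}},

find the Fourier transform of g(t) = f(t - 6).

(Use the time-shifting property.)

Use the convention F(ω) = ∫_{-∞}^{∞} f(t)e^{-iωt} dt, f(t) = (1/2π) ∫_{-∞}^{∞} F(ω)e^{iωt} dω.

F[g](ω) = \frac{\pi \left(18 \left|{\omega}\right| + 1\right) e^{- 6 i \omega - 18 \left|{\omega}\right|}}{11664}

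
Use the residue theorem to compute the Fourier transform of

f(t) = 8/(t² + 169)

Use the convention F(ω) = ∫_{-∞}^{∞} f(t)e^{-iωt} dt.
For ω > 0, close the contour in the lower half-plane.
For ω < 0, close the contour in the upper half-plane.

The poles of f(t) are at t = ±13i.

Let g(z) = f(z)e^{-iωz}; for large |z| the factor e^{-iωz} decays in the lower half-plane when ω > 0 and in the upper half-plane when ω < 0.

Case ω > 0 (lower half-plane, clockwise contour ⇒ F(ω) = -2πi·ΣRes):
  Res_{z = - 13 i} g(z) = \frac{4 i e^{- 13 \omega}}{13}
  F(ω) = -2πi·ΣRes = \frac{8 \pi e^{- 13 \omega}}{13}

Case ω < 0 (upper half-plane, counterclockwise contour ⇒ F(ω) = +2πi·ΣRes):
  Res_{z = 13 i} g(z) = - \frac{4 i e^{13 \omega}}{13}
  F(ω) = 2πi·ΣRes = \frac{8 \pi e^{13 \omega}}{13}

Both cases combine into a single formula in |ω|:

F(ω) = \frac{8 \pi e^{- 13 \left|{\omega}\right|}}{13}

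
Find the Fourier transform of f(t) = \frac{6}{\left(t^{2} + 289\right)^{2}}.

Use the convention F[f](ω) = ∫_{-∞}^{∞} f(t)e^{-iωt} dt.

F(ω) = \frac{3 \pi \left(17 \left|{\omega}\right| + 1\right) e^{- 17 \left|{\omega}\right|}}{4913}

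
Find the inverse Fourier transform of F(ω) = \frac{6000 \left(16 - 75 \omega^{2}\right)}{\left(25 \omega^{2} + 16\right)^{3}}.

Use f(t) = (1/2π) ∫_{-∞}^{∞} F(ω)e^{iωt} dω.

f(t) = 3 t^{2} e^{- \frac{4 \left|{t}\right|}{5}}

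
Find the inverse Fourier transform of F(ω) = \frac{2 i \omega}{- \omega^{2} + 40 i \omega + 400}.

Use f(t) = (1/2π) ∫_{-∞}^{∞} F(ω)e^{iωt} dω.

f(t) = 2 \left(1 - 20 t\right) e^{- 20 t} u\left(t\right)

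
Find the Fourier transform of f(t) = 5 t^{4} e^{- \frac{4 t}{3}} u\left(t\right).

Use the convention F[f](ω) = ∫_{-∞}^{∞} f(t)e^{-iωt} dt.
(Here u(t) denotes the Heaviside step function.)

F(ω) = \frac{29160}{\left(3 i \omega + 4\right)^{5}}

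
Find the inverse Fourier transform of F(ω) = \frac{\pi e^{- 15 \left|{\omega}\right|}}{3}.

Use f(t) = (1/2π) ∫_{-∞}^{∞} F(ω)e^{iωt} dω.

f(t) = \frac{5}{t^{2} + 225}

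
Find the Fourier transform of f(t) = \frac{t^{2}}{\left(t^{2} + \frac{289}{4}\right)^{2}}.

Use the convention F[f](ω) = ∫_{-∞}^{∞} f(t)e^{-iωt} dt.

F(ω) = \frac{\pi \left(2 - 17 \left|{\omega}\right|\right) e^{- \frac{17 \left|{\omega}\right|}{2}}}{34}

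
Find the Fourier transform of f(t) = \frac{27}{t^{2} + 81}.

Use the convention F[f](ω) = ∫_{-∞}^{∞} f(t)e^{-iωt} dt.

F(ω) = 3 \pi e^{- 9 \left|{\omega}\right|}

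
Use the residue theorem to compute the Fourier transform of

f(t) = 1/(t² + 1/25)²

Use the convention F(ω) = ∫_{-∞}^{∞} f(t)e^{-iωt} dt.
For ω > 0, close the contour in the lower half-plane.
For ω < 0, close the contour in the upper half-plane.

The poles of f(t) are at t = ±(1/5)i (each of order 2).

Let g(z) = f(z)e^{-iωz}; for large |z| the factor e^{-iωz} decays in the lower half-plane when ω > 0 and in the upper half-plane when ω < 0.

Case ω > 0 (lower half-plane, clockwise contour ⇒ F(ω) = -2πi·ΣRes):
  Res_{z = - \frac{i}{5}} g(z) = \frac{25 i \left(\omega + 5\right) e^{- \frac{\omega}{5}}}{4} (pole of order 2)
  F(ω) = -2πi·ΣRes = \frac{25 \pi \left(\omega + 5\right) e^{- \frac{\omega}{5}}}{2}

Case ω < 0 (upper half-plane, counterclockwise contour ⇒ F(ω) = +2πi·ΣRes):
  Res_{z = \frac{i}{5}} g(z) = \frac{25 i \left(\omega - 5\right) e^{\frac{\omega}{5}}}{4} (pole of order 2)
  F(ω) = 2πi·ΣRes = \frac{25 \pi \left(5 - \omega\right) e^{\frac{\omega}{5}}}{2}

Both cases combine into a single formula in |ω|:

F(ω) = \frac{25 \pi \left(\left|{\omega}\right| + 5\right) e^{- \frac{\left|{\omega}\right|}{5}}}{2}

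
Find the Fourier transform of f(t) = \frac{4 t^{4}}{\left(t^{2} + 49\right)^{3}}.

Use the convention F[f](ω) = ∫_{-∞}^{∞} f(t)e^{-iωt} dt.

F(ω) = \frac{\pi \left(49 \omega^{2} - 35 \left|{\omega}\right| + 3\right) e^{- 7 \left|{\omega}\right|}}{14}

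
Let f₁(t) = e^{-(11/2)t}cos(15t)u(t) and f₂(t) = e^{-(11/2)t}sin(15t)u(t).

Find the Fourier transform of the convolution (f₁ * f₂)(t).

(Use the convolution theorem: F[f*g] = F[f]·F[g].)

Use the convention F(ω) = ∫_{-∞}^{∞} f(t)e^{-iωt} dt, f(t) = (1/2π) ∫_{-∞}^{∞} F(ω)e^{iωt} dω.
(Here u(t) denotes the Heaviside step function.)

F[f₁*f₂](ω) = \frac{120 \left(2 i \omega + 11\right)}{\left(\left(2 i \omega + 11\right)^{2} + 900\right)^{2}}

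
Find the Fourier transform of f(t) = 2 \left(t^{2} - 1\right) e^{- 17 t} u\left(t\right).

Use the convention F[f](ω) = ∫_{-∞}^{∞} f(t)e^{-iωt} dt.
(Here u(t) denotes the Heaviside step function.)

F(ω) = \frac{2 \left(2 i \omega - \left(i \omega + 17\right)^{3} + 34\right)}{\left(i \omega + 17\right)^{4}}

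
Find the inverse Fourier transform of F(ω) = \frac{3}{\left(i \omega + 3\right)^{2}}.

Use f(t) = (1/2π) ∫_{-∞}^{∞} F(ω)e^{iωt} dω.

f(t) = 3 t e^{- 3 t} u\left(t\right)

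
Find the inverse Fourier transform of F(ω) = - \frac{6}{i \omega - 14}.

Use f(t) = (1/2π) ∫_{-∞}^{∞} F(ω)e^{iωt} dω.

f(t) = 6 e^{14 t} u\left(- t\right)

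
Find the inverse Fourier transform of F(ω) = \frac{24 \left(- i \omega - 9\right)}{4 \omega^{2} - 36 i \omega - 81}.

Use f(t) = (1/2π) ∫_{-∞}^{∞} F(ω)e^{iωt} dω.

f(t) = 6 \left(\frac{9 t}{2} + 1\right) e^{- \frac{9 t}{2}} u\left(t\right)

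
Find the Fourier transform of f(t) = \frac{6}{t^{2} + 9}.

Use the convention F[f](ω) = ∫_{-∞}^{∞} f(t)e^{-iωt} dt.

F(ω) = 2 \pi e^{- 3 \left|{\omega}\right|}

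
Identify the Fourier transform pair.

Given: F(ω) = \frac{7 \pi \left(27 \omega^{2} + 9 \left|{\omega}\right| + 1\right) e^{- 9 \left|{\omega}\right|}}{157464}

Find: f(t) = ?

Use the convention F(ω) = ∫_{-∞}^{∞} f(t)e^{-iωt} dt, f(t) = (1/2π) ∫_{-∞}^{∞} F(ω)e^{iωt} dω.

f(t) = \frac{7}{\left(t^{2} + 81\right)^{3}}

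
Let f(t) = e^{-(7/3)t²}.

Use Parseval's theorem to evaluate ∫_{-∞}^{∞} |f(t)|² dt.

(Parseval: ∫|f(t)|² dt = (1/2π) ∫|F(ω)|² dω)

∫|f(t)|² dt = \frac{\sqrt{42} \sqrt{\pi}}{14}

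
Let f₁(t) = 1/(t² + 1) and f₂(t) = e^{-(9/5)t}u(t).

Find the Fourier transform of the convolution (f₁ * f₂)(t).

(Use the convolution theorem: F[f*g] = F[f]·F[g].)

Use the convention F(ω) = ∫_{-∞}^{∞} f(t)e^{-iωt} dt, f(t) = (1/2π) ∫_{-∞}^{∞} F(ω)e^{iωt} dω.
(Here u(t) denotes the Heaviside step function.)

F[f₁*f₂](ω) = \frac{5 \pi e^{- \left|{\omega}\right|}}{5 i \omega + 9}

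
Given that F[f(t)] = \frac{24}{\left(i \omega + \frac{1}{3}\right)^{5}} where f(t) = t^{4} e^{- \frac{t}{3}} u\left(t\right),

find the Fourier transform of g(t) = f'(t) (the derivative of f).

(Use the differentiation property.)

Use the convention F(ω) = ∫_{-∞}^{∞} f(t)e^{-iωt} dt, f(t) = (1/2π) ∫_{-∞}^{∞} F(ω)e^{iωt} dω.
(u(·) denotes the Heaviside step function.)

F[g](ω) = \frac{5832 i \omega}{\left(3 i \omega + 1\right)^{5}}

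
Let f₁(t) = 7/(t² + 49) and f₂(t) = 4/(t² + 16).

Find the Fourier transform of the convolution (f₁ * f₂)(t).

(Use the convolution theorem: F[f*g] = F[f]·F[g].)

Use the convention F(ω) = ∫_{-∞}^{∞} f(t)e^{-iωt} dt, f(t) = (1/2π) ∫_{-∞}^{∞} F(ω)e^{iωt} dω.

F[f₁*f₂](ω) = \pi^{2} e^{- 11 \left|{\omega}\right|}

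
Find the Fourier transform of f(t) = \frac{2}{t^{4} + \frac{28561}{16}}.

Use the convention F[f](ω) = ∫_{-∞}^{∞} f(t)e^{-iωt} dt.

F(ω) = \frac{16 \pi e^{- \frac{13 \sqrt{2} \left|{\omega}\right|}{4}} \sin{\left(\frac{13 \sqrt{2} \left|{\omega}\right|}{4} + \frac{\pi}{4} \right)}}{2197}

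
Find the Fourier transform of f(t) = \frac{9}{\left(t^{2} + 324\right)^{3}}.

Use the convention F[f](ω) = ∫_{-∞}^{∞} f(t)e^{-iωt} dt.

F(ω) = \frac{\pi \left(108 \omega^{2} + 18 \left|{\omega}\right| + 1\right) e^{- 18 \left|{\omega}\right|}}{559872}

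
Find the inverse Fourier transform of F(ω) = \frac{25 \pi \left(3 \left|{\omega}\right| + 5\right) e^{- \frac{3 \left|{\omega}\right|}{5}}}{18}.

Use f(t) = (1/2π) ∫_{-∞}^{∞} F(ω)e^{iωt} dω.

f(t) = \frac{3}{\left(t^{2} + \frac{9}{25}\right)^{2}}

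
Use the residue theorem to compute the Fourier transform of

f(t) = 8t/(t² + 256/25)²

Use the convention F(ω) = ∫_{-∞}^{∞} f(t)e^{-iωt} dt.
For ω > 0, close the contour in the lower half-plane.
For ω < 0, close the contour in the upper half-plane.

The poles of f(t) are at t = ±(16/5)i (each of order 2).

Let g(z) = f(z)e^{-iωz}; for large |z| the factor e^{-iωz} decays in the lower half-plane when ω > 0 and in the upper half-plane when ω < 0.

Case ω > 0 (lower half-plane, clockwise contour ⇒ F(ω) = -2πi·ΣRes):
  Res_{z = - \frac{16 i}{5}} g(z) = \frac{5 \omega e^{- \frac{16 \omega}{5}}}{8} (pole of order 2)
  F(ω) = -2πi·ΣRes = - \frac{5 i \pi \omega e^{- \frac{16 \omega}{5}}}{4}

Case ω < 0 (upper half-plane, counterclockwise contour ⇒ F(ω) = +2πi·ΣRes):
  Res_{z = \frac{16 i}{5}} g(z) = - \frac{5 \omega e^{\frac{16 \omega}{5}}}{8} (pole of order 2)
  F(ω) = 2πi·ΣRes = - \frac{5 i \pi \omega e^{\frac{16 \omega}{5}}}{4}

Both cases combine into a single formula in |ω|:

F(ω) = - \frac{5 i \pi \omega e^{- \frac{16 \left|{\omega}\right|}{5}}}{4}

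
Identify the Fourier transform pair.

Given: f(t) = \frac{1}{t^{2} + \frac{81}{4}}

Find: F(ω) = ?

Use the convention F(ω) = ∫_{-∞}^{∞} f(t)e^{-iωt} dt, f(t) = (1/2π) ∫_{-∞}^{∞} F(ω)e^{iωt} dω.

F(ω) = \frac{2 \pi e^{- \frac{9 \left|{\omega}\right|}{2}}}{9}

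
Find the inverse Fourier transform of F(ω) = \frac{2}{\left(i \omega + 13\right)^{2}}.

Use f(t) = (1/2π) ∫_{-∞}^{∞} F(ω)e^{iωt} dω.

f(t) = 2 t e^{- 13 t} u\left(t\right)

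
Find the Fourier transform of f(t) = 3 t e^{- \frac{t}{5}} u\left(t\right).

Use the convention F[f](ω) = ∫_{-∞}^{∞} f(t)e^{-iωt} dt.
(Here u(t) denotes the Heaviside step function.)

F(ω) = \frac{75}{\left(5 i \omega + 1\right)^{2}}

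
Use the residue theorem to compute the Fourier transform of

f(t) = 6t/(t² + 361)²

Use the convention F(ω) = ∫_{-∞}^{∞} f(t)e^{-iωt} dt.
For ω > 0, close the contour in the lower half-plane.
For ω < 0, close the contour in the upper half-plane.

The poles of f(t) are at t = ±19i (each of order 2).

Let g(z) = f(z)e^{-iωz}; for large |z| the factor e^{-iωz} decays in the lower half-plane when ω > 0 and in the upper half-plane when ω < 0.

Case ω > 0 (lower half-plane, clockwise contour ⇒ F(ω) = -2πi·ΣRes):
  Res_{z = - 19 i} g(z) = \frac{3 \omega e^{- 19 \omega}}{38} (pole of order 2)
  F(ω) = -2πi·ΣRes = - \frac{3 i \pi \omega e^{- 19 \omega}}{19}

Case ω < 0 (upper half-plane, counterclockwise contour ⇒ F(ω) = +2πi·ΣRes):
  Res_{z = 19 i} g(z) = - \frac{3 \omega e^{19 \omega}}{38} (pole of order 2)
  F(ω) = 2πi·ΣRes = - \frac{3 i \pi \omega e^{19 \omega}}{19}

Both cases combine into a single formula in |ω|:

F(ω) = - \frac{3 i \pi \omega e^{- 19 \left|{\omega}\right|}}{19}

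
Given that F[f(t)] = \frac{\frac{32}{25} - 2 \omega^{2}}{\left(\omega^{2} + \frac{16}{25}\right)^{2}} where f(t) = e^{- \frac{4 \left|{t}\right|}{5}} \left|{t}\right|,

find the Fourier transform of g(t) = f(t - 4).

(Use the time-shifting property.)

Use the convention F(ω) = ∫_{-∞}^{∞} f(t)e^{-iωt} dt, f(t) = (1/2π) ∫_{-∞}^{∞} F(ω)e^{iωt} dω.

F[g](ω) = \frac{50 \left(16 - 25 \omega^{2}\right) e^{- 4 i \omega}}{\left(25 \omega^{2} + 16\right)^{2}}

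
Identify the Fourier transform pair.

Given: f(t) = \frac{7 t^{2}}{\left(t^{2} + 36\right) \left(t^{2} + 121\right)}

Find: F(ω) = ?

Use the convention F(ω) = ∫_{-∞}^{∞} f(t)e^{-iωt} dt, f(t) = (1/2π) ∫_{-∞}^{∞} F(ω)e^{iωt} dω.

F(ω) = \frac{7 \pi \left(11 - 6 e^{5 \left|{\omega}\right|}\right) e^{- 11 \left|{\omega}\right|}}{85}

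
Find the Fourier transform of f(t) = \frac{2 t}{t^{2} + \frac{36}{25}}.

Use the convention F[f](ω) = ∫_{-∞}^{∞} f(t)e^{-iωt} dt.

F(ω) = - 2 i \pi e^{- \frac{6 \left|{\omega}\right|}{5}} \operatorname{sign}{\left(\omega \right)}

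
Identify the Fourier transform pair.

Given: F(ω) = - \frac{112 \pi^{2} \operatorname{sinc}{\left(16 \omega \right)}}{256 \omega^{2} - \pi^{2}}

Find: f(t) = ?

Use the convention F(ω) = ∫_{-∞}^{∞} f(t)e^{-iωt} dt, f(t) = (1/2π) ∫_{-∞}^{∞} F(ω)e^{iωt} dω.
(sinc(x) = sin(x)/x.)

f(t) = 7 \left(\begin{cases} \frac{\cos{\left(\frac{\pi t}{16} \right)}}{2} + \frac{1}{2} & \text{for}\: \left|{t}\right| < 16 \\0 & \text{otherwise} \end{cases}\right)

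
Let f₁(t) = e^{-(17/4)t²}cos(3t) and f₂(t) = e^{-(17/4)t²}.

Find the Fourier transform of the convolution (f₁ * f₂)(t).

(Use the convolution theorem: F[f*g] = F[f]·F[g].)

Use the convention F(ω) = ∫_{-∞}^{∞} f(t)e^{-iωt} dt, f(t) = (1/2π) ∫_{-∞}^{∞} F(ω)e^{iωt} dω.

F[f₁*f₂](ω) = \frac{2 \pi \left(e^{\frac{12 \omega}{17}} + 1\right) e^{- \frac{2 \omega^{2}}{17} - \frac{6 \omega}{17} - \frac{9}{17}}}{17}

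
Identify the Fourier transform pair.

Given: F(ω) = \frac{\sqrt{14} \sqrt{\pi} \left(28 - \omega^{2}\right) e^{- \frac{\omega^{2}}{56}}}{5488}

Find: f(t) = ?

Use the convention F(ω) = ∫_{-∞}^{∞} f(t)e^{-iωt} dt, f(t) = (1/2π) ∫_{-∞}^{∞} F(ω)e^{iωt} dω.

f(t) = 2 t^{2} e^{- 14 t^{2}}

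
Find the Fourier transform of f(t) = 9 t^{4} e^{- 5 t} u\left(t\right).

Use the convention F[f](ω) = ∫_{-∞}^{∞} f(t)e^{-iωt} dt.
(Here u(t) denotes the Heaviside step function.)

F(ω) = \frac{216}{\left(i \omega + 5\right)^{5}}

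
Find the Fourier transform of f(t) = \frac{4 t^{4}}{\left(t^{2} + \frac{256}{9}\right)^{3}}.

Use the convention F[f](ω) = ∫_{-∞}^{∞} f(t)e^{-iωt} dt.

F(ω) = \frac{\pi \left(256 \omega^{2} - 240 \left|{\omega}\right| + 27\right) e^{- \frac{16 \left|{\omega}\right|}{3}}}{96}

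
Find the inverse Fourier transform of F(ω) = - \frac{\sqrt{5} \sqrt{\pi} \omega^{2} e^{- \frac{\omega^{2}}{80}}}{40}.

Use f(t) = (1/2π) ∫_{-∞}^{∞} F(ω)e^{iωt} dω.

f(t) = 5 \left(80 t^{2} - 2\right) e^{- 20 t^{2}}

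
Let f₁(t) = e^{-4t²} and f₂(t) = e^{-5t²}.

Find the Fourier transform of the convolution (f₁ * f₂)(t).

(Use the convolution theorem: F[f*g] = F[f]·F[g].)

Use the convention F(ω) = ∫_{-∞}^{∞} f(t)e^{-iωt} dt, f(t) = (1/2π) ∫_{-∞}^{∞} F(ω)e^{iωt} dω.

F[f₁*f₂](ω) = \frac{\sqrt{5} \pi e^{- \frac{9 \omega^{2}}{80}}}{10}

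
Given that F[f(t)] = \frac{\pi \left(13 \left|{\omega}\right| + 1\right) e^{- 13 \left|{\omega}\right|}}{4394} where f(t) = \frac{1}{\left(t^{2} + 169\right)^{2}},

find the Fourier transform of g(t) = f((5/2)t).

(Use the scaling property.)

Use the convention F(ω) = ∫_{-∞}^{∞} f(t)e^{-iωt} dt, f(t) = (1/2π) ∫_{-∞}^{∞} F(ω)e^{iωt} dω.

F[g](ω) = \frac{\pi \left(26 \left|{\omega}\right| + 5\right) e^{- \frac{26 \left|{\omega}\right|}{5}}}{54925}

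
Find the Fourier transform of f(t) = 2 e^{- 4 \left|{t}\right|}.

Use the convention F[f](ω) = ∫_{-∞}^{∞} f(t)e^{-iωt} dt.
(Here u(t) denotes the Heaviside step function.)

F(ω) = \frac{16}{\omega^{2} + 16}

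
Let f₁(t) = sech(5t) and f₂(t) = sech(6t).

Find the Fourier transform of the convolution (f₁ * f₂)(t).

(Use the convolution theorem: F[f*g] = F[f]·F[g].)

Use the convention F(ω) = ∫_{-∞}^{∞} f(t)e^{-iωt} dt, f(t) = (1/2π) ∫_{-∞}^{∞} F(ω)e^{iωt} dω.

F[f₁*f₂](ω) = \frac{\pi^{2}}{30 \cosh{\left(\frac{\pi \omega}{12} \right)} \cosh{\left(\frac{\pi \omega}{10} \right)}}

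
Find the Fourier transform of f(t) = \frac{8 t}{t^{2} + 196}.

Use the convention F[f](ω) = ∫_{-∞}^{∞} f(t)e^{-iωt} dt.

F(ω) = - 8 i \pi e^{- 14 \left|{\omega}\right|} \operatorname{sign}{\left(\omega \right)}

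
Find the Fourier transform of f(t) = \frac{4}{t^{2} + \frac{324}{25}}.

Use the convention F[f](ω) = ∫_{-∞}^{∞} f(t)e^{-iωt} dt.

F(ω) = \frac{10 \pi e^{- \frac{18 \left|{\omega}\right|}{5}}}{9}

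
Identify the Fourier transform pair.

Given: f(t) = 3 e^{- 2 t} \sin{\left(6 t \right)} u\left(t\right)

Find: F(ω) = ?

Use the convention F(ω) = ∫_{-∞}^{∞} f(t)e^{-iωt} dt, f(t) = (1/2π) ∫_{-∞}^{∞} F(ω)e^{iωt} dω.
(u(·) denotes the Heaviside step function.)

F(ω) = \frac{18}{\left(i \omega + 2\right)^{2} + 36}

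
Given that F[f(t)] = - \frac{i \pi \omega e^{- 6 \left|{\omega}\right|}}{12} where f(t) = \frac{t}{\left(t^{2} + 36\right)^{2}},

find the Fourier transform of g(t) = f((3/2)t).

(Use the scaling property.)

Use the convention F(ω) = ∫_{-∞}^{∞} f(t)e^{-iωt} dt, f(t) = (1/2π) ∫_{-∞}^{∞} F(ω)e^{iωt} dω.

F[g](ω) = - \frac{i \pi \omega e^{- 4 \left|{\omega}\right|}}{27}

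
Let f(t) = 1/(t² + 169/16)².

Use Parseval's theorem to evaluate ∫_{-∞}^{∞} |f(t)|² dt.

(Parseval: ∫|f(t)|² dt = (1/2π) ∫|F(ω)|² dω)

∫|f(t)|² dt = \frac{5120 \pi}{62748517}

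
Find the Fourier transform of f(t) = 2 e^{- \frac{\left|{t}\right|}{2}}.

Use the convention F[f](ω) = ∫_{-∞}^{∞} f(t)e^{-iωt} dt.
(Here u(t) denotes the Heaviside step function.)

F(ω) = \frac{8}{4 \omega^{2} + 1}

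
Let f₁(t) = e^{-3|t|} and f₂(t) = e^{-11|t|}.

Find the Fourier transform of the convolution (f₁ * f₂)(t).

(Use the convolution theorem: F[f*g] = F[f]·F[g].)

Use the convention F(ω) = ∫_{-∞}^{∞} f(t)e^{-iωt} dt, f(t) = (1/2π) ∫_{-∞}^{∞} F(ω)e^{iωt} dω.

F[f₁*f₂](ω) = \frac{132}{\left(\omega^{2} + 9\right) \left(\omega^{2} + 121\right)}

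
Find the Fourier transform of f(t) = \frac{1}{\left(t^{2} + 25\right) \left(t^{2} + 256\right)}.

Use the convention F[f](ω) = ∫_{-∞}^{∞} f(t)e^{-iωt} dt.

F(ω) = \frac{\pi \left(16 e^{11 \left|{\omega}\right|} - 5\right) e^{- 16 \left|{\omega}\right|}}{18480}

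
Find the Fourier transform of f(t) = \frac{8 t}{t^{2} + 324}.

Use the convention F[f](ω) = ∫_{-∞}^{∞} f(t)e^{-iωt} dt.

F(ω) = - 8 i \pi e^{- 18 \left|{\omega}\right|} \operatorname{sign}{\left(\omega \right)}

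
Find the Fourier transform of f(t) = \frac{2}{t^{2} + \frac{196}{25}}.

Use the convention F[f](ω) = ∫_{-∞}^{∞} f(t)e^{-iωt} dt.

F(ω) = \frac{5 \pi e^{- \frac{14 \left|{\omega}\right|}{5}}}{7}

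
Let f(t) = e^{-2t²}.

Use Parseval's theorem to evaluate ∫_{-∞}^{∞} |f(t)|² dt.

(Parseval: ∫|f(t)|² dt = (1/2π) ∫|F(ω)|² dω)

∫|f(t)|² dt = \frac{\sqrt{\pi}}{2}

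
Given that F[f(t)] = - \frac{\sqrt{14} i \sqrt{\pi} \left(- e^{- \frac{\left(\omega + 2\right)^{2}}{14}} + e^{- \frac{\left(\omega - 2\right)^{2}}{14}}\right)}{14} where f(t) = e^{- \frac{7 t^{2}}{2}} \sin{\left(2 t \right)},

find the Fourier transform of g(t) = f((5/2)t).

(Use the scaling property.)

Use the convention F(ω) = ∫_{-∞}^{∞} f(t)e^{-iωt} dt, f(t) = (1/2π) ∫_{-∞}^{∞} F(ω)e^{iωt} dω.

F[g](ω) = \frac{\sqrt{14} i \sqrt{\pi} \left(1 - e^{\frac{8 \omega}{35}}\right) e^{- \frac{2 \omega^{2}}{175} - \frac{4 \omega}{35} - \frac{2}{7}}}{35}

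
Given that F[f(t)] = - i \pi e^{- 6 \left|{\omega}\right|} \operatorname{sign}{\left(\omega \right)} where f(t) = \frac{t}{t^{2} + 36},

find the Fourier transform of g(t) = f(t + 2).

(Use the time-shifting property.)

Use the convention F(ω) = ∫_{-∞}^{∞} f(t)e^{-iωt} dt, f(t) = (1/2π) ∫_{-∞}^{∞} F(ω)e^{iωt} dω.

F[g](ω) = - i \pi e^{2 i \omega} e^{- 6 \left|{\omega}\right|} \operatorname{sign}{\left(\omega \right)}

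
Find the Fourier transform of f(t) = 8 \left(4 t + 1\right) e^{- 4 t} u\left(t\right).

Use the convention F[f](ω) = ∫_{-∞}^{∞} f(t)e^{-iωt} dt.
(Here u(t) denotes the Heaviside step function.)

F(ω) = \frac{8 \left(- i \omega - 8\right)}{\omega^{2} - 8 i \omega - 16}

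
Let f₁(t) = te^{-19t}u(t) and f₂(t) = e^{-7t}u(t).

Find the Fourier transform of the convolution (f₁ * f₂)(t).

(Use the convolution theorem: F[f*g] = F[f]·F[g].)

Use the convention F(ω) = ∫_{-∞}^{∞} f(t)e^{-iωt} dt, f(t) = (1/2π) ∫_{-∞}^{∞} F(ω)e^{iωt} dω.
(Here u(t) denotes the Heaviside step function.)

F[f₁*f₂](ω) = \frac{1}{\left(i \omega + 7\right) \left(i \omega + 19\right)^{2}}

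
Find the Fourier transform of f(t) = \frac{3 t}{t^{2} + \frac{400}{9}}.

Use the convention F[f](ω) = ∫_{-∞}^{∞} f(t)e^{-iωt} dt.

F(ω) = - 3 i \pi e^{- \frac{20 \left|{\omega}\right|}{3}} \operatorname{sign}{\left(\omega \right)}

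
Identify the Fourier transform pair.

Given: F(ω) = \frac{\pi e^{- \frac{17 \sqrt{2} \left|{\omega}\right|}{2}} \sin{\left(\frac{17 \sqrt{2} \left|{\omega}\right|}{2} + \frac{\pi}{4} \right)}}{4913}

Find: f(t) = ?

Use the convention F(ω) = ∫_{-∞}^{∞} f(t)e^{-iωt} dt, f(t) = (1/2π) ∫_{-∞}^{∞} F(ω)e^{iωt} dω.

f(t) = \frac{1}{t^{4} + 83521}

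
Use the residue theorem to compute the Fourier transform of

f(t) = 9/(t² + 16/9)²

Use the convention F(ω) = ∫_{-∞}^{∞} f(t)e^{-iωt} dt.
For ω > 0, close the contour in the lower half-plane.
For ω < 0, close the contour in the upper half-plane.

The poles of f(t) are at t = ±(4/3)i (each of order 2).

Let g(z) = f(z)e^{-iωz}; for large |z| the factor e^{-iωz} decays in the lower half-plane when ω > 0 and in the upper half-plane when ω < 0.

Case ω > 0 (lower half-plane, clockwise contour ⇒ F(ω) = -2πi·ΣRes):
  Res_{z = - \frac{4 i}{3}} g(z) = \frac{81 i \left(4 \omega + 3\right) e^{- \frac{4 \omega}{3}}}{256} (pole of order 2)
  F(ω) = -2πi·ΣRes = \frac{81 \pi \left(4 \omega + 3\right) e^{- \frac{4 \omega}{3}}}{128}

Case ω < 0 (upper half-plane, counterclockwise contour ⇒ F(ω) = +2πi·ΣRes):
  Res_{z = \frac{4 i}{3}} g(z) = \frac{81 i \left(4 \omega - 3\right) e^{\frac{4 \omega}{3}}}{256} (pole of order 2)
  F(ω) = 2πi·ΣRes = \frac{81 \pi \left(3 - 4 \omega\right) e^{\frac{4 \omega}{3}}}{128}

Both cases combine into a single formula in |ω|:

F(ω) = \frac{81 \pi \left(4 \left|{\omega}\right| + 3\right) e^{- \frac{4 \left|{\omega}\right|}{3}}}{128}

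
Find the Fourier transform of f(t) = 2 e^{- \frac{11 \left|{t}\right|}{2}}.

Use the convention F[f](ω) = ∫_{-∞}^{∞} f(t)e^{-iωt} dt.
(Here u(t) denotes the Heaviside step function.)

F(ω) = \frac{88}{4 \omega^{2} + 121}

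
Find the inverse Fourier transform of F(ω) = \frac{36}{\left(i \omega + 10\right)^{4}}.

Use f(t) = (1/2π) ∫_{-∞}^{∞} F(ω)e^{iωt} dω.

f(t) = 6 t^{3} e^{- 10 t} u\left(t\right)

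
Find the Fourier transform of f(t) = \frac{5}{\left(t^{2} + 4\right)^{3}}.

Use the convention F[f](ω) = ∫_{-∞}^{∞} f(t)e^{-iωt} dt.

F(ω) = \frac{5 \pi \left(4 \omega^{2} + 6 \left|{\omega}\right| + 3\right) e^{- 2 \left|{\omega}\right|}}{256}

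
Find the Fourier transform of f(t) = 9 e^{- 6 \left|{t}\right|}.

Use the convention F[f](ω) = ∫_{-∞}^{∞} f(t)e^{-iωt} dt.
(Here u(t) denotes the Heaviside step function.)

F(ω) = \frac{108}{\omega^{2} + 36}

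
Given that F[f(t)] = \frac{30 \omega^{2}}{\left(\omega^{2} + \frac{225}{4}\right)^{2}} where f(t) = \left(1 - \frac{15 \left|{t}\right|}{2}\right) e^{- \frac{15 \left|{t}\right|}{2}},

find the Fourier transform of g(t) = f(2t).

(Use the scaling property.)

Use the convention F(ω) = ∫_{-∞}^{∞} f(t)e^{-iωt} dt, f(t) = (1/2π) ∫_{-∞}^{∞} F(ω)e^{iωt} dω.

F[g](ω) = \frac{60 \omega^{2}}{\left(\omega^{2} + 225\right)^{2}}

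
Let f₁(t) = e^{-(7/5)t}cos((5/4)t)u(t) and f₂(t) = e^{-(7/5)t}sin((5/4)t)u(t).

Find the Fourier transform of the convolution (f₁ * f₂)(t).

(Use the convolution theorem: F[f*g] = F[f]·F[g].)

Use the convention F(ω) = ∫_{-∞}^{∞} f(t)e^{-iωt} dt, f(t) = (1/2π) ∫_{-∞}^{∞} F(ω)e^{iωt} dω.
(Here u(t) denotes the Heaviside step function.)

F[f₁*f₂](ω) = \frac{40000 \left(5 i \omega + 7\right)}{\left(16 \left(5 i \omega + 7\right)^{2} + 625\right)^{2}}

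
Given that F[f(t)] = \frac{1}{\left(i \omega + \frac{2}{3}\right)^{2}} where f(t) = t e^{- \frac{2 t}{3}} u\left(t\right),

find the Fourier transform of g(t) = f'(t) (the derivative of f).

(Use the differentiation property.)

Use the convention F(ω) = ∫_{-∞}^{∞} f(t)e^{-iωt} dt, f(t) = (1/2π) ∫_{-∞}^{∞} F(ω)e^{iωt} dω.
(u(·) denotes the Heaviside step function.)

F[g](ω) = \frac{9 i \omega}{\left(3 i \omega + 2\right)^{2}}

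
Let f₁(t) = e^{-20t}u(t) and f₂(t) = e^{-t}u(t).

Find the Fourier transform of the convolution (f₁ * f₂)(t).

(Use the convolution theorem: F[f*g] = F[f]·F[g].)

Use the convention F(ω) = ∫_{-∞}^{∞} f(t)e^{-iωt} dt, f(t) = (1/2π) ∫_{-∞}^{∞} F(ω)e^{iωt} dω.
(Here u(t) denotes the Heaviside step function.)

F[f₁*f₂](ω) = \frac{1}{\left(i \omega + 1\right) \left(i \omega + 20\right)}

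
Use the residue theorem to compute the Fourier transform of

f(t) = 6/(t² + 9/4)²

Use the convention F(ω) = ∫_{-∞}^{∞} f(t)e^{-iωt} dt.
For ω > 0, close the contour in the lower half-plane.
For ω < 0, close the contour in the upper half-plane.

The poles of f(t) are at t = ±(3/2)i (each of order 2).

Let g(z) = f(z)e^{-iωz}; for large |z| the factor e^{-iωz} decays in the lower half-plane when ω > 0 and in the upper half-plane when ω < 0.

Case ω > 0 (lower half-plane, clockwise contour ⇒ F(ω) = -2πi·ΣRes):
  Res_{z = - \frac{3 i}{2}} g(z) = \frac{2 i \left(3 \omega + 2\right) e^{- \frac{3 \omega}{2}}}{9} (pole of order 2)
  F(ω) = -2πi·ΣRes = \frac{4 \pi \left(3 \omega + 2\right) e^{- \frac{3 \omega}{2}}}{9}

Case ω < 0 (upper half-plane, counterclockwise contour ⇒ F(ω) = +2πi·ΣRes):
  Res_{z = \frac{3 i}{2}} g(z) = \frac{2 i \left(3 \omega - 2\right) e^{\frac{3 \omega}{2}}}{9} (pole of order 2)
  F(ω) = 2πi·ΣRes = \frac{4 \pi \left(2 - 3 \omega\right) e^{\frac{3 \omega}{2}}}{9}

Both cases combine into a single formula in |ω|:

F(ω) = \frac{4 \pi \left(3 \left|{\omega}\right| + 2\right) e^{- \frac{3 \left|{\omega}\right|}{2}}}{9}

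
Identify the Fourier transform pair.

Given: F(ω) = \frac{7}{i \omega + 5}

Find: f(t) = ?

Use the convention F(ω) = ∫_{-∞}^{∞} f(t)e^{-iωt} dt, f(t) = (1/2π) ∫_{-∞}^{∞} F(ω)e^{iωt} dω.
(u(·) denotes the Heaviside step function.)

f(t) = 7 e^{- 5 t} u\left(t\right)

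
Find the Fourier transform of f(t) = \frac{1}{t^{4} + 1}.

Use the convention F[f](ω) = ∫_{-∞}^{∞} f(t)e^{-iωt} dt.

F(ω) = \pi e^{- \frac{\sqrt{2} \left|{\omega}\right|}{2}} \sin{\left(\frac{\sqrt{2} \left|{\omega}\right|}{2} + \frac{\pi}{4} \right)}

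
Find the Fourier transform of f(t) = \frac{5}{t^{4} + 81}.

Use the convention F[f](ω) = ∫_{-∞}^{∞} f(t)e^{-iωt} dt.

F(ω) = \frac{5 \pi e^{- \frac{3 \sqrt{2} \left|{\omega}\right|}{2}} \sin{\left(\frac{3 \sqrt{2} \left|{\omega}\right|}{2} + \frac{\pi}{4} \right)}}{27}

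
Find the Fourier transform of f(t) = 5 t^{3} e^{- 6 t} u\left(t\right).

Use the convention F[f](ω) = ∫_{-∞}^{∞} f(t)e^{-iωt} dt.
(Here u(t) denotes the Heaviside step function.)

F(ω) = \frac{30}{\left(i \omega + 6\right)^{4}}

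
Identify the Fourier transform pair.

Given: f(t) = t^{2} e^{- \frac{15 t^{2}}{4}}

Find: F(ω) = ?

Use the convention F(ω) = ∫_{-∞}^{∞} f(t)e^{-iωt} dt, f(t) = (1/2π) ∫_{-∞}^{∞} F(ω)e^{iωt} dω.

F(ω) = \frac{4 \sqrt{15} \sqrt{\pi} \left(15 - 2 \omega^{2}\right) e^{- \frac{\omega^{2}}{15}}}{3375}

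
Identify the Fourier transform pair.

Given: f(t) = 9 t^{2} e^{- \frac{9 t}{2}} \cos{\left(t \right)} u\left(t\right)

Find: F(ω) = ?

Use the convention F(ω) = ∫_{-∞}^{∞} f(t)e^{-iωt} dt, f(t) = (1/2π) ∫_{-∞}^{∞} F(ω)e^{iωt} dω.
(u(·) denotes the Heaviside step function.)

F(ω) = \frac{144 \left(- 24 i \omega + \left(2 i \omega + 9\right)^{3} - 108\right)}{\left(\left(2 i \omega + 9\right)^{2} + 4\right)^{3}}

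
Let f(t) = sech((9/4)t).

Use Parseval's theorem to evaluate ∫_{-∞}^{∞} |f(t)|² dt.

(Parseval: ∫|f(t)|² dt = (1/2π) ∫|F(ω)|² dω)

∫|f(t)|² dt = \frac{8}{9}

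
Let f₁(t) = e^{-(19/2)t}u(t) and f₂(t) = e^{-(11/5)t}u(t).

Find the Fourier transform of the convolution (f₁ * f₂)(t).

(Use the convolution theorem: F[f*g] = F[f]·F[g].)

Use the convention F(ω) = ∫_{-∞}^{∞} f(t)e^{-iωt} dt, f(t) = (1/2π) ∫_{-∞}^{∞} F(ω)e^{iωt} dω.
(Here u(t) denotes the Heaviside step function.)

F[f₁*f₂](ω) = \frac{10}{- 10 \omega^{2} + 117 i \omega + 209}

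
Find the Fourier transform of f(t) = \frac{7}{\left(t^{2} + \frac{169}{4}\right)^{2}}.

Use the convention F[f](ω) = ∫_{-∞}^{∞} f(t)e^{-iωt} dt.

F(ω) = \frac{14 \pi \left(13 \left|{\omega}\right| + 2\right) e^{- \frac{13 \left|{\omega}\right|}{2}}}{2197}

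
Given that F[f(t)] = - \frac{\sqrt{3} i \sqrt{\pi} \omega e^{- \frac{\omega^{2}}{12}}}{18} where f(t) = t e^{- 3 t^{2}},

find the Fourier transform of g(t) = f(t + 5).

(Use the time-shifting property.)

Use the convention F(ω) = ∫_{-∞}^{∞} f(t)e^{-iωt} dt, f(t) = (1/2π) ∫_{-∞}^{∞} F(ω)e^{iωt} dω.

F[g](ω) = - \frac{\sqrt{3} i \sqrt{\pi} \omega e^{- \frac{\omega \left(\omega - 60 i\right)}{12}}}{18}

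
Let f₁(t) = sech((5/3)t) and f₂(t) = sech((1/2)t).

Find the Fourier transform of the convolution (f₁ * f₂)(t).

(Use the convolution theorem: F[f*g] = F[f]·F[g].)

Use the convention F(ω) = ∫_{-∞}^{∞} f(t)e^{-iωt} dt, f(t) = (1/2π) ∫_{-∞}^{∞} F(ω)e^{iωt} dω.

F[f₁*f₂](ω) = \frac{6 \pi^{2}}{5 \cosh{\left(\frac{3 \pi \omega}{10} \right)} \cosh{\left(\pi \omega \right)}}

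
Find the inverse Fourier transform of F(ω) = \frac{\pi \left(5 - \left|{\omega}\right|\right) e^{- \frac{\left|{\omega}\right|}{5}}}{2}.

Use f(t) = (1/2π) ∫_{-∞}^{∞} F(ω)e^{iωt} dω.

f(t) = \frac{t^{2}}{\left(t^{2} + \frac{1}{25}\right)^{2}}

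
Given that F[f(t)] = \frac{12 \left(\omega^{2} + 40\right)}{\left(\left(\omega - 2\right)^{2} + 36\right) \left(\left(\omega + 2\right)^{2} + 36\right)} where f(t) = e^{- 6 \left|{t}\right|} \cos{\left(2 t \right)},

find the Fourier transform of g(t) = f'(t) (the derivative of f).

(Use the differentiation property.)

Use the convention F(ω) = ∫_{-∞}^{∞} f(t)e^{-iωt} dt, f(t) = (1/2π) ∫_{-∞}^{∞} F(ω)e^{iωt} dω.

F[g](ω) = \frac{12 i \omega \left(\omega^{2} + 40\right)}{\omega^{4} + 64 \omega^{2} + 1600}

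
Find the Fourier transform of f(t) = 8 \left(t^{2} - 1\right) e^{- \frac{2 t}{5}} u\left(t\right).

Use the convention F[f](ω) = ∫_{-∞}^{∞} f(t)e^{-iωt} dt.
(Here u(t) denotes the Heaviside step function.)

F(ω) = \frac{40 \left(250 i \omega - \left(5 i \omega + 2\right)^{3} + 100\right)}{\left(5 i \omega + 2\right)^{4}}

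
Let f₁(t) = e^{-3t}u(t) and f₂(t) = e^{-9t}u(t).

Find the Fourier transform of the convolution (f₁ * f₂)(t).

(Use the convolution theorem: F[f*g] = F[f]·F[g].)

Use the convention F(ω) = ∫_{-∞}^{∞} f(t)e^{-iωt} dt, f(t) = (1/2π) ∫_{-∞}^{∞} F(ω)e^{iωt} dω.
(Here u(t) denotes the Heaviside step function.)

F[f₁*f₂](ω) = \frac{1}{\left(i \omega + 3\right) \left(i \omega + 9\right)}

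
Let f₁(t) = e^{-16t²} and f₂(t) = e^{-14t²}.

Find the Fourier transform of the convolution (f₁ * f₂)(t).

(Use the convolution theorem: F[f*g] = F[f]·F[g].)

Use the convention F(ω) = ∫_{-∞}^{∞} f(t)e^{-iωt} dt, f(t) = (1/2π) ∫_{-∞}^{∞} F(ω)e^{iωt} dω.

F[f₁*f₂](ω) = \frac{\sqrt{14} \pi e^{- \frac{15 \omega^{2}}{448}}}{56}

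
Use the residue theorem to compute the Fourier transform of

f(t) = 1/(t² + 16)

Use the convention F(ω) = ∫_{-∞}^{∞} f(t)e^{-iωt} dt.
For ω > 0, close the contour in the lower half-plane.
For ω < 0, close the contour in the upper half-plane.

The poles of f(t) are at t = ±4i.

Let g(z) = f(z)e^{-iωz}; for large |z| the factor e^{-iωz} decays in the lower half-plane when ω > 0 and in the upper half-plane when ω < 0.

Case ω > 0 (lower half-plane, clockwise contour ⇒ F(ω) = -2πi·ΣRes):
  Res_{z = - 4 i} g(z) = \frac{i e^{- 4 \omega}}{8}
  F(ω) = -2πi·ΣRes = \frac{\pi e^{- 4 \omega}}{4}

Case ω < 0 (upper half-plane, counterclockwise contour ⇒ F(ω) = +2πi·ΣRes):
  Res_{z = 4 i} g(z) = - \frac{i e^{4 \omega}}{8}
  F(ω) = 2πi·ΣRes = \frac{\pi e^{4 \omega}}{4}

Both cases combine into a single formula in |ω|:

F(ω) = \frac{\pi e^{- 4 \left|{\omega}\right|}}{4}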